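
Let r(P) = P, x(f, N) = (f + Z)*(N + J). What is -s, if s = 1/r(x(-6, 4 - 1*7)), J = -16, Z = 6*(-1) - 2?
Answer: -1/266 ≈ -0.0037594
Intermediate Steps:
Z = -8 (Z = -6 - 2 = -8)
x(f, N) = (-16 + N)*(-8 + f) (x(f, N) = (f - 8)*(N - 16) = (-8 + f)*(-16 + N) = (-16 + N)*(-8 + f))
s = 1/266 (s = 1/(128 - 16*(-6) - 8*(4 - 1*7) + (4 - 1*7)*(-6)) = 1/(128 + 96 - 8*(4 - 7) + (4 - 7)*(-6)) = 1/(128 + 96 - 8*(-3) - 3*(-6)) = 1/(128 + 96 + 24 + 18) = 1/266 ≈ 0.0037594)
-s = -1*1/266 = -1/266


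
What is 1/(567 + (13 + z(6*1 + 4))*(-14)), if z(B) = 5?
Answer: 1/315 ≈ 0.0031746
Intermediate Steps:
1/(567 + (13 + z(6*1 + 4))*(-14)) = 1/(567 + (13 + 5)*(-14)) = 1/(567 + 18*(-14)) = 1/(567 - 252) = 1/315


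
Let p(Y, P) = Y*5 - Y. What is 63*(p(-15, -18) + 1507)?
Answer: 91161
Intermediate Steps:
p(Y, P) = 4*Y (p(Y, P) = 5*Y - Y = 4*Y)
63*(p(-15, -18) + 1507) = 63*(4*(-15) + 1507) = 63*(-60 + 1507) = 63*1447 = 91161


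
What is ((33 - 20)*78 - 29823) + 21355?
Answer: -7454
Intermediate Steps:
((33 - 20)*78 - 29823) + 21355 = (13*78 - 29823) + 21355 = (1014 - 29823) + 21355 = -28809 + 21355 = -7454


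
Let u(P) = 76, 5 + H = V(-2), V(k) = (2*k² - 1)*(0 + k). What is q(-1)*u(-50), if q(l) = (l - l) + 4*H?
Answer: -5776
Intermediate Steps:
V(k) = k*(-1 + 2*k²) (V(k) = (-1 + 2*k²)*k = k*(-1 + 2*k²))
H = -19 (H = -5 + (-1*(-2) + 2*(-2)³) = -5 + (2 + 2*(-8)) = -5 + (2 - 16) = -5 - 14 = -19)
q(l) = -76 (q(l) = (l - l) + 4*(-19) = 0 - 76 = -76)
q(-1)*u(-50) = -76*76 = -5776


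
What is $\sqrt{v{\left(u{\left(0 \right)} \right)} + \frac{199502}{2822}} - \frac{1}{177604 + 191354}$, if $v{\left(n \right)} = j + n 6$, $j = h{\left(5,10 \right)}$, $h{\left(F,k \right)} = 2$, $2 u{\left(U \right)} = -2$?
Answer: $- \frac{1}{368958} + \frac{\sqrt{132784977}}{1411} \approx 8.1667$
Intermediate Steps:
$u{\left(U \right)} = -1$ ($u{\left(U \right)} = \frac{1}{2} \left(-2\right) = -1$)
$j = 2$
$v{\left(n \right)} = 2 + 6 n$ ($v{\left(n \right)} = 2 + n 6 = 2 + 6 n$)
$\sqrt{v{\left(u{\left(0 \right)} \right)} + \frac{199502}{2822}} - \frac{1}{177604 + 191354} = \sqrt{\left(2 + 6 \left(-1\right)\right) + \frac{199502}{2822}} - \frac{1}{177604 + 191354} = \sqrt{\left(2 - 6\right) + 199502 \cdot \frac{1}{2822}} - \frac{1}{368958} = \sqrt{-4 + \frac{99751}{1411}} - \frac{1}{368958} = \sqrt{\frac{94107}{1411}} - \frac{1}{368958} = \frac{\sqrt{132784977}}{1411} - \frac{1}{368958} = - \frac{1}{368958} + \frac{\sqrt{132784977}}{1411}$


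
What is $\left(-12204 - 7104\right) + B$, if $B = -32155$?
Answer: $-51463$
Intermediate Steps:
$\left(-12204 - 7104\right) + B = \left(-12204 - 7104\right) - 32155 = -19308 - 32155 = -51463$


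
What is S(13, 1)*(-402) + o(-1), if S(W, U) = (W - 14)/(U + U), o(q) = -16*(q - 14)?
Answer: 441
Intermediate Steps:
o(q) = 224 - 16*q (o(q) = -16*(-14 + q) = 224 - 16*q)
S(W, U) = (-14 + W)/(2*U) (S(W, U) = (-14 + W)/((2*U)) = (-14 + W)*(1/(2*U)) = (-14 + W)/(2*U))
S(13, 1)*(-402) + o(-1) = ((1/2)*(-14 + 13)/1)*(-402) + (224 - 16*(-1)) = ((1/2)*1*(-1))*(-402) + (224 + 16) = -1/2*(-402) + 240 = 201 + 240 = 441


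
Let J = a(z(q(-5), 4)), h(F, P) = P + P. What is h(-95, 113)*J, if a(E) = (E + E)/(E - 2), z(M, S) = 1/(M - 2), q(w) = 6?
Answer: -452/7 ≈ -64.571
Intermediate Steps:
h(F, P) = 2*P
z(M, S) = 1/(-2 + M)
a(E) = 2*E/(-2 + E) (a(E) = (2*E)/(-2 + E) = 2*E/(-2 + E))
J = -2/7 (J = 2/((-2 + 6)*(-2 + 1/(-2 + 6))) = 2/(4*(-2 + 1/4)) = 2*(1/4)/(-2 + 1/4) = 2*(1/4)/(-7/4) = 2*(1/4)*(-4/7) = -2/7 ≈ -0.28571)
h(-95, 113)*J = (2*113)*(-2/7) = 226*(-2/7) = -452/7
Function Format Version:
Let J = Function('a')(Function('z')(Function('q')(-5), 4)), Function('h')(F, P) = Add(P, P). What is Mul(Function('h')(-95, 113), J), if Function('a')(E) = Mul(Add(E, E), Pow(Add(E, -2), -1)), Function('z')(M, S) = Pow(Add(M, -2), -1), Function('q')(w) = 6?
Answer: Rational(-452, 7) ≈ -64.571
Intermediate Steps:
Function('h')(F, P) = Mul(2, P)
Function('z')(M, S) = Pow(Add(-2, M), -1)
Function('a')(E) = Mul(2, E, Pow(Add(-2, E), -1)) (Function('a')(E) = Mul(Mul(2, E), Pow(Add(-2, E), -1)) = Mul(2, E, Pow(Add(-2, E), -1)))
J = Rational(-2, 7) (J = Mul(2, Pow(Add(-2, 6), -1), Pow(Add(-2, Pow(Add(-2, 6), -1)), -1)) = Mul(2, Pow(4, -1), Pow(Add(-2, Pow(4, -1)), -1)) = Mul(2, Rational(1, 4), Pow(Add(-2, Rational(1, 4)), -1)) = Mul(2, Rational(1, 4), Pow(Rational(-7, 4), -1)) = Mul(2, Rational(1, 4), Rational(-4, 7)) = Rational(-2, 7) ≈ -0.28571)
Mul(Function('h')(-95, 113), J) = Mul(Mul(2, 113), Rational(-2, 7)) = Mul(226, Rational(-2, 7)) = Rational(-452, 7)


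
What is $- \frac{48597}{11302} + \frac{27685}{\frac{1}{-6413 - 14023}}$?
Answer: $- \frac{6394340047917}{11302} \approx -5.6577 \cdot 10^{8}$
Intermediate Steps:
$- \frac{48597}{11302} + \frac{27685}{\frac{1}{-6413 - 14023}} = \left(-48597\right) \frac{1}{11302} + \frac{27685}{\frac{1}{-20436}} = - \frac{48597}{11302} + \frac{27685}{- \frac{1}{20436}} = - \frac{48597}{11302} + 27685 \left(-20436\right) = - \frac{48597}{11302} - 565770660 = - \frac{6394340047917}{11302}$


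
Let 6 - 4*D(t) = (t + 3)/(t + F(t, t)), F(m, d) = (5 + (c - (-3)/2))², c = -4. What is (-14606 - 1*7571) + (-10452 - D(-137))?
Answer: -34131235/1046 ≈ -32630.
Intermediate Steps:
F(m, d) = 25/4 (F(m, d) = (5 + (-4 - (-3)/2))² = (5 + (-4 - 1*(-3/2)))² = (5 + (-4 + 3/2))² = (5 - 5/2)² = (5/2)² = 25/4)
D(t) = 3/2 - (3 + t)/(4*(25/4 + t)) (D(t) = 3/2 - (t + 3)/(4*(t + 25/4)) = 3/2 - (3 + t)/(4*(25/4 + t)))
(-14606 - 1*7571) + (-10452 - D(-137)) = (-14606 - 1*7571) + (-10452 - (69 + 10*(-137))/(2*(25 + 4*(-137)))) = (-14606 - 7571) + (-10452 - (69 - 1370)/(2*(25 - 548))) = -22177 + (-10452 - (-1301)/(2*(-523))) = -22177 + (-10452 - (-1)*(-1301)/(2*523)) = -22177 + (-10452 - 1*1301/1046) = -22177 + (-10452 - 1301/1046) = -22177 - 10934093/1046 = -34131235/1046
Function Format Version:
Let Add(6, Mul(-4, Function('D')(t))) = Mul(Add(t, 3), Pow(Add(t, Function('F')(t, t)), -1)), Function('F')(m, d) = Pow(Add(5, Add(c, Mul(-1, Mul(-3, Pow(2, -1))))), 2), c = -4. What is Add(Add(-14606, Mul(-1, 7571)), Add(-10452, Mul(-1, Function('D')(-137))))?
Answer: Rational(-34131235, 1046) ≈ -32630.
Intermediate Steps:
Function('F')(m, d) = Rational(25, 4) (Function('F')(m, d) = Pow(Add(5, Add(-4, Mul(-1, Mul(-3, Pow(2, -1))))), 2) = Pow(Add(5, Add(-4, Mul(-1, Mul(-3, Rational(1, 2))))), 2) = Pow(Add(5, Add(-4, Mul(-1, Rational(-3, 2)))), 2) = Pow(Add(5, Add(-4, Rational(3, 2))), 2) = Pow(Add(5, Rational(-5, 2)), 2) = Pow(Rational(5, 2), 2) = Rational(25, 4))
Function('D')(t) = Add(Rational(3, 2), Mul(Rational(-1, 4), Pow(Add(Rational(25, 4), t), -1), Add(3, t))) (Function('D')(t) = Add(Rational(3, 2), Mul(Rational(-1, 4), Mul(Add(t, 3), Pow(Add(t, Rational(25, 4)), -1)))) = Add(Rational(3, 2), Mul(Rational(-1, 4), Mul(Add(3, t), Pow(Add(Rational(25, 4), t), -1)))) = Add(Rational(3, 2), Mul(Rational(-1, 4), Mul(Pow(Add(Rational(25, 4), t), -1), Add(3, t)))) = Add(Rational(3, 2), Mul(Rational(-1, 4), Pow(Add(Rational(25, 4), t), -1), Add(3, t))))
Add(Add(-14606, Mul(-1, 7571)), Add(-10452, Mul(-1, Function('D')(-137)))) = Add(Add(-14606, Mul(-1, 7571)), Add(-10452, Mul(-1, Mul(Rational(1, 2), Pow(Add(25, Mul(4, -137)), -1), Add(69, Mul(10, -137)))))) = Add(Add(-14606, -7571), Add(-10452, Mul(-1, Mul(Rational(1, 2), Pow(Add(25, -548), -1), Add(69, -1370))))) = Add(-22177, Add(-10452, Mul(-1, Mul(Rational(1, 2), Pow(-523, -1), -1301)))) = Add(-22177, Add(-10452, Mul(-1, Mul(Rational(1, 2), Rational(-1, 523), -1301)))) = Add(-22177, Add(-10452, Mul(-1, Rational(1301, 1046)))) = Add(-22177, Add(-10452, Rational(-1301, 1046))) = Add(-22177, Rational(-10934093, 1046)) = Rational(-34131235, 1046)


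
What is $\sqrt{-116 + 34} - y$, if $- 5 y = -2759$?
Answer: $- \frac{2759}{5} + i \sqrt{82} \approx -551.8 + 9.0554 i$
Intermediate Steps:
$y = \frac{2759}{5}$ ($y = \left(- \frac{1}{5}\right) \left(-2759\right) = \frac{2759}{5} \approx 551.8$)
$\sqrt{-116 + 34} - y = \sqrt{-116 + 34} - \frac{2759}{5} = \sqrt{-82} - \frac{2759}{5} = i \sqrt{82} - \frac{2759}{5} = - \frac{2759}{5} + i \sqrt{82}$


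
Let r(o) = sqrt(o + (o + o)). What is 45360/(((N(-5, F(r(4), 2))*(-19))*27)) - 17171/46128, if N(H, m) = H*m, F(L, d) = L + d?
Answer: -4201001/876432 + 84*sqrt(3)/19 ≈ 2.8642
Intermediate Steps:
r(o) = sqrt(3)*sqrt(o) (r(o) = sqrt(o + 2*o) = sqrt(3*o) = sqrt(3)*sqrt(o))
45360/(((N(-5, F(r(4), 2))*(-19))*27)) - 17171/46128 = 45360/(((-5*(sqrt(3)*sqrt(4) + 2)*(-19))*27)) - 17171/46128 = 45360/(((-5*(sqrt(3)*2 + 2)*(-19))*27)) - 17171*1/46128 = 45360/(((-5*(2*sqrt(3) + 2)*(-19))*27)) - 17171/46128 = 45360/(((-5*(2 + 2*sqrt(3))*(-19))*27)) - 17171/46128 = 45360/((((-10 - 10*sqrt(3))*(-19))*27)) - 17171/46128 = 45360/(((190 + 190*sqrt(3))*27)) - 17171/46128 = 45360/(5130 + 5130*sqrt(3)) - 17171/46128 = -17171/46128 + 45360/(5130 + 5130*sqrt(3))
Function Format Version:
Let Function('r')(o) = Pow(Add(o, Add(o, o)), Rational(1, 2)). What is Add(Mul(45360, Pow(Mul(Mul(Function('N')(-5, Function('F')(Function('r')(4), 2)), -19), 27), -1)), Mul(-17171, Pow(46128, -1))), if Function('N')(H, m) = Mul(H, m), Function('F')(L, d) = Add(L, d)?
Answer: Add(Rational(-4201001, 876432), Mul(Rational(84, 19), Pow(3, Rational(1, 2)))) ≈ 2.8642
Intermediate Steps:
Function('r')(o) = Mul(Pow(3, Rational(1, 2)), Pow(o, Rational(1, 2))) (Function('r')(o) = Pow(Add(o, Mul(2, o)), Rational(1, 2)) = Pow(Mul(3, o), Rational(1, 2)) = Mul(Pow(3, Rational(1, 2)), Pow(o, Rational(1, 2))))
Add(Mul(45360, Pow(Mul(Mul(Function('N')(-5, Function('F')(Function('r')(4), 2)), -19), 27), -1)), Mul(-17171, Pow(46128, -1))) = Add(Mul(45360, Pow(Mul(Mul(Mul(-5, Add(Mul(Pow(3, Rational(1, 2)), Pow(4, Rational(1, 2))), 2)), -19), 27), -1)), Mul(-17171, Pow(46128, -1))) = Add(Mul(45360, Pow(Mul(Mul(Mul(-5, Add(Mul(Pow(3, Rational(1, 2)), 2), 2)), -19), 27), -1)), Mul(-17171, Rational(1, 46128))) = Add(Mul(45360, Pow(Mul(Mul(Mul(-5, Add(Mul(2, Pow(3, Rational(1, 2))), 2)), -19), 27), -1)), Rational(-17171, 46128)) = Add(Mul(45360, Pow(Mul(Mul(Mul(-5, Add(2, Mul(2, Pow(3, Rational(1, 2))))), -19), 27), -1)), Rational(-17171, 46128)) = Add(Mul(45360, Pow(Mul(Mul(Add(-10, Mul(-10, Pow(3, Rational(1, 2)))), -19), 27), -1)), Rational(-17171, 46128)) = Add(Mul(45360, Pow(Mul(Add(190, Mul(190, Pow(3, Rational(1, 2)))), 27), -1)), Rational(-17171, 46128)) = Add(Mul(45360, Pow(Add(5130, Mul(5130, Pow(3, Rational(1, 2)))), -1)), Rational(-17171, 46128)) = Add(Rational(-17171, 46128), Mul(45360, Pow(Add(5130, Mul(5130, Pow(3, Rational(1, 2)))), -1)))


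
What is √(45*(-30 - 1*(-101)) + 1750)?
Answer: √4945 ≈ 70.321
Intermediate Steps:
√(45*(-30 - 1*(-101)) + 1750) = √(45*(-30 + 101) + 1750) = √(45*71 + 1750) = √(3195 + 1750) = √4945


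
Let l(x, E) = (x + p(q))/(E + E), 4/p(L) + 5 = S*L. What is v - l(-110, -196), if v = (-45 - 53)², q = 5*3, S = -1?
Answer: 18823289/1960 ≈ 9603.7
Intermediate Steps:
q = 15
p(L) = 4/(-5 - L)
l(x, E) = (-⅕ + x)/(2*E) (l(x, E) = (x + 4/(-5 - 1*15))/(E + E) = (x + 4/(-5 - 15))/((2*E)) = (x + 4/(-20))*(1/(2*E)) = (x + 4*(-1/20))*(1/(2*E)) = (x - ⅕)*(1/(2*E)) = (-⅕ + x)*(1/(2*E)) = (-⅕ + x)/(2*E))
v = 9604 (v = (-98)² = 9604)
v - l(-110, -196) = 9604 - (-1 + 5*(-110))/(10*(-196)) = 9604 - (-1)*(-1 - 550)/(10*196) = 9604 - (-1)*(-551)/(10*196) = 9604 - 1*551/1960 = 9604 - 551/1960 = 18823289/1960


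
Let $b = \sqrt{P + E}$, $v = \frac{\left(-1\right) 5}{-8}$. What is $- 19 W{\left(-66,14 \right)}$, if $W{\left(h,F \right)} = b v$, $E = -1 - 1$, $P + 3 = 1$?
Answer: $- \frac{95 i}{4} \approx - 23.75 i$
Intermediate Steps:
$P = -2$ ($P = -3 + 1 = -2$)
$E = -2$ ($E = -1 - 1 = -2$)
$v = \frac{5}{8}$ ($v = \left(-5\right) \left(- \frac{1}{8}\right) = \frac{5}{8} \approx 0.625$)
$b = 2 i$ ($b = \sqrt{-2 - 2} = \sqrt{-4} = 2 i \approx 2.0 i$)
$W{\left(h,F \right)} = \frac{5 i}{4}$ ($W{\left(h,F \right)} = 2 i \frac{5}{8} = \frac{5 i}{4}$)
$- 19 W{\left(-66,14 \right)} = - 19 \frac{5 i}{4} = - \frac{95 i}{4}$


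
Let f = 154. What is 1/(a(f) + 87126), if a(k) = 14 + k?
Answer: 1/87294 ≈ 1.1456e-5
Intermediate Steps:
1/(a(f) + 87126) = 1/((14 + 154) + 87126) = 1/(168 + 87126) = 1/87294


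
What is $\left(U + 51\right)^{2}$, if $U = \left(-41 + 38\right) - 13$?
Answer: $1225$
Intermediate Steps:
$U = -16$ ($U = -3 - 13 = -16$)
$\left(U + 51\right)^{2} = \left(-16 + 51\right)^{2} = 35^{2} = 1225$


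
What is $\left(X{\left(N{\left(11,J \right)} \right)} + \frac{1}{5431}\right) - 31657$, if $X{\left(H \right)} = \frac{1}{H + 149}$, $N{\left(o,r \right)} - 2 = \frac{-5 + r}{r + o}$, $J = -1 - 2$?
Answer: $- \frac{25789369469}{814650} \approx -31657.0$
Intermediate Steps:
$J = -3$
$N{\left(o,r \right)} = 2 + \frac{-5 + r}{o + r}$ ($N{\left(o,r \right)} = 2 + \frac{-5 + r}{r + o} = 2 + \frac{-5 + r}{o + r}$)
$X{\left(H \right)} = \frac{1}{149 + H}$
$\left(X{\left(N{\left(11,J \right)} \right)} + \frac{1}{5431}\right) - 31657 = \left(\frac{1}{149 + \frac{-5 + 2 \cdot 11 + 3 \left(-3\right)}{11 - 3}} + \frac{1}{5431}\right) - 31657 = \left(\frac{1}{149 + \frac{-5 + 22 - 9}{8}} + \frac{1}{5431}\right) - 31657 = \left(\frac{1}{149 + \frac{1}{8} \cdot 8} + \frac{1}{5431}\right) - 31657 = \left(\frac{1}{149 + 1} + \frac{1}{5431}\right) - 31657 = \left(\frac{1}{150} + \frac{1}{5431}\right) - 31657 = \frac{5581}{814650} - 31657 = - \frac{25789369469}{814650}$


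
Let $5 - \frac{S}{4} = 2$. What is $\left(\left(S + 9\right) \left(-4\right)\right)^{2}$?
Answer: $7056$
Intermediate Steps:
$S = 12$ ($S = 20 - 8 = 12$)
$\left(\left(S + 9\right) \left(-4\right)\right)^{2} = \left(\left(12 + 9\right) \left(-4\right)\right)^{2} = \left(21 \left(-4\right)\right)^{2} = \left(-84\right)^{2} = 7056$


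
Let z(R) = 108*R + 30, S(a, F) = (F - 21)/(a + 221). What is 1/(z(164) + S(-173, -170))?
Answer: 48/851425 ≈ 5.6376e-5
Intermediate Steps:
S(a, F) = (-21 + F)/(221 + a)
z(R) = 30 + 108*R
1/(z(164) + S(-173, -170)) = 1/((30 + 108*164) + (-21 - 170)/(221 - 173)) = 1/((30 + 17712) - 191/48) = 1/(17742 + (1/48)*(-191)) = 1/(17742 - 191/48) = 1/(851425/48) = 48/851425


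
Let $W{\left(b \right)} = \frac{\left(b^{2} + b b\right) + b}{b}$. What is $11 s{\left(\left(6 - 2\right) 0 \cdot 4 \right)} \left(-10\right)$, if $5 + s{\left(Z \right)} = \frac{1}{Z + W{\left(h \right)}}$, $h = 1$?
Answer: $\frac{1540}{3} \approx 513.33$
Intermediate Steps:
$W{\left(b \right)} = \frac{b + 2 b^{2}}{b}$ ($W{\left(b \right)} = \frac{\left(b^{2} + b^{2}\right) + b}{b} = \frac{2 b^{2} + b}{b} = \frac{b + 2 b^{2}}{b}$)
$s{\left(Z \right)} = -5 + \frac{1}{3 + Z}$ ($s{\left(Z \right)} = -5 + \frac{1}{Z + \left(1 + 2 \cdot 1\right)} = -5 + \frac{1}{Z + \left(1 + 2\right)} = -5 + \frac{1}{Z + 3} = -5 + \frac{1}{3 + Z}$)
$11 s{\left(\left(6 - 2\right) 0 \cdot 4 \right)} \left(-10\right) = 11 \frac{-14 - 5 \left(6 - 2\right) 0 \cdot 4}{3 + \left(6 - 2\right) 0 \cdot 4} \left(-10\right) = 11 \frac{-14 - 5 \cdot 4 \cdot 0 \cdot 4}{3 + 4 \cdot 0 \cdot 4} \left(-10\right) = 11 \frac{-14 - 5 \cdot 0 \cdot 4}{3 + 0 \cdot 4} \left(-10\right) = 11 \frac{-14 - 0}{3 + 0} \left(-10\right) = 11 \frac{-14 + 0}{3} \left(-10\right) = 11 \cdot \frac{1}{3} \left(-14\right) \left(-10\right) = 11 \left(- \frac{14}{3}\right) \left(-10\right) = \left(- \frac{154}{3}\right) \left(-10\right) = \frac{1540}{3}$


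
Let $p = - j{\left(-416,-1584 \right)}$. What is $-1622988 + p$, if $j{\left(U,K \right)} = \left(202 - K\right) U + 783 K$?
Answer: $360260$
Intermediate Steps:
$j{\left(U,K \right)} = 783 K + U \left(202 - K\right)$ ($j{\left(U,K \right)} = U \left(202 - K\right) + 783 K = 783 K + U \left(202 - K\right)$)
$p = 1983248$ ($p = - (202 \left(-416\right) + 783 \left(-1584\right) - \left(-1584\right) \left(-416\right)) = - (-84032 - 1240272 - 658944) = \left(-1\right) \left(-1983248\right) = 1983248$)
$-1622988 + p = -1622988 + 1983248 = 360260$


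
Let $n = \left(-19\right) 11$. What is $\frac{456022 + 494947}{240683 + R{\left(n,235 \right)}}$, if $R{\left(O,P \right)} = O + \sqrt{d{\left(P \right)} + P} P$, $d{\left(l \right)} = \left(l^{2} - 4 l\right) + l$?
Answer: $\frac{12035964174}{2884415779} - \frac{11761985 \sqrt{54755}}{2884415779} \approx 3.2186$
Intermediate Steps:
$d{\left(l \right)} = l^{2} - 3 l$
$n = -209$
$R{\left(O,P \right)} = O + P \sqrt{P + P \left(-3 + P\right)}$ ($R{\left(O,P \right)} = O + \sqrt{P \left(-3 + P\right) + P} P = O + \sqrt{P + P \left(-3 + P\right)} P = O + P \sqrt{P + P \left(-3 + P\right)}$)
$\frac{456022 + 494947}{240683 + R{\left(n,235 \right)}} = \frac{456022 + 494947}{240683 - \left(209 - 235 \sqrt{235 \left(-2 + 235\right)}\right)} = \frac{950969}{240683 - \left(209 - 235 \sqrt{235 \cdot 233}\right)} = \frac{950969}{240683 - \left(209 - 235 \sqrt{54755}\right)} = \frac{950969}{240474 + 235 \sqrt{54755}}$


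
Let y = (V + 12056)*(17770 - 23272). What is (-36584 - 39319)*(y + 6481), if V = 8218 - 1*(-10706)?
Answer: 12937323192537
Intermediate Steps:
V = 18924 (V = 8218 + 10706 = 18924)
y = -170451960 (y = (18924 + 12056)*(17770 - 23272) = 30980*(-5502) = -170451960)
(-36584 - 39319)*(y + 6481) = (-36584 - 39319)*(-170451960 + 6481) = -75903*(-170445479) = 12937323192537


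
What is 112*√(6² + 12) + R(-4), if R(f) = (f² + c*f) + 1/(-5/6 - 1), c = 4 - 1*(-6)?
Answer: -270/11 + 448*√3 ≈ 751.41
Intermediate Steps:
c = 10 (c = 4 + 6 = 10)
R(f) = -6/11 + f² + 10*f (R(f) = (f² + 10*f) + 1/(-5/6 - 1) = (f² + 10*f) + 1/(-5*⅙ - 1) = (f² + 10*f) + 1/(-⅚ - 1) = (f² + 10*f) + 1/(-11/6) = (f² + 10*f) - 6/11 = -6/11 + f² + 10*f)
112*√(6² + 12) + R(-4) = 112*√(6² + 12) + (-6/11 + (-4)² + 10*(-4)) = 112*√(36 + 12) + (-6/11 + 16 - 40) = 112*√48 - 270/11 = 112*(4*√3) - 270/11 = 448*√3 - 270/11 = -270/11 + 448*√3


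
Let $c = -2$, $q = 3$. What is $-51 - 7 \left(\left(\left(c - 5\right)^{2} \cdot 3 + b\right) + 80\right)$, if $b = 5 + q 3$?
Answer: $-1738$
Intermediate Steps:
$b = 14$ ($b = 5 + 3 \cdot 3 = 5 + 9 = 14$)
$-51 - 7 \left(\left(\left(c - 5\right)^{2} \cdot 3 + b\right) + 80\right) = -51 - 7 \left(\left(\left(-2 - 5\right)^{2} \cdot 3 + 14\right) + 80\right) = -51 - 7 \left(\left(\left(-7\right)^{2} \cdot 3 + 14\right) + 80\right) = -51 - 7 \left(\left(49 \cdot 3 + 14\right) + 80\right) = -51 - 7 \left(\left(147 + 14\right) + 80\right) = -51 - 7 \left(161 + 80\right) = -51 - 1687 = -1738$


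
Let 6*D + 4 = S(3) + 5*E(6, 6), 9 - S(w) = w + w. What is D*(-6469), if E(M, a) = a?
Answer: -187601/6 ≈ -31267.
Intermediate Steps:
S(w) = 9 - 2*w (S(w) = 9 - (w + w) = 9 - 2*w)
D = 29/6 (D = -⅔ + ((9 - 2*3) + 5*6)/6 = -⅔ + ((9 - 6) + 30)/6 = -⅔ + (3 + 30)/6 = -⅔ + (⅙)*33 = -⅔ + 11/2 = 29/6 ≈ 4.8333)
D*(-6469) = (29/6)*(-6469) = -187601/6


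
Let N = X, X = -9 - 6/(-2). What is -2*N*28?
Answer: 336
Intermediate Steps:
X = -6 (X = -9 - 6*(-½) = -9 + 3 = -6)
N = -6
-2*N*28 = -2*(-6)*28 = 12*28 = 336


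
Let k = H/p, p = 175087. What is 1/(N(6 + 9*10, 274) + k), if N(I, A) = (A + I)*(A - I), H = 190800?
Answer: 175087/11531420620 ≈ 1.5183e-5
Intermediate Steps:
k = 190800/175087 ≈ 1.0897
1/(N(6 + 9*10, 274) + k) = 1/((274² - (6 + 9*10)²) + 190800/175087) = 1/((75076 - (6 + 90)²) + 190800/175087) = 1/((75076 - 1*96²) + 190800/175087) = 1/((75076 - 1*9216) + 190800/175087) = 1/((75076 - 9216) + 190800/175087) = 1/(65860 + 190800/175087) = 1/(11531420620/175087) = 175087/11531420620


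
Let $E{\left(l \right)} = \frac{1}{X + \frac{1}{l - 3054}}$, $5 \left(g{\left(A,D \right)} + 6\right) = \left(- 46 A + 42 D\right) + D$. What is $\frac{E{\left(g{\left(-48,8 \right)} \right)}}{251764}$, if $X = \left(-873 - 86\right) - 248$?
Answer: $- \frac{3187}{968463159381} \approx -3.2908 \cdot 10^{-9}$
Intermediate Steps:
$g{\left(A,D \right)} = -6 - \frac{46 A}{5} + \frac{43 D}{5}$ ($g{\left(A,D \right)} = -6 + \frac{\left(- 46 A + 42 D\right) + D}{5} = -6 + \frac{- 46 A + 43 D}{5} = -6 - \left(- \frac{43 D}{5} + \frac{46 A}{5}\right) = -6 - \frac{46 A}{5} + \frac{43 D}{5}$)
$X = -1207$ ($X = -959 - 248 = -1207$)
$E{\left(l \right)} = \frac{1}{-1207 + \frac{1}{-3054 + l}}$ ($E{\left(l \right)} = \frac{1}{-1207 + \frac{1}{l - 3054}} = \frac{1}{-1207 + \frac{1}{-3054 + l}}$)
$\frac{E{\left(g{\left(-48,8 \right)} \right)}}{251764} = \frac{\frac{1}{-3686179 + 1207 \left(-6 - - \frac{2208}{5} + \frac{43}{5} \cdot 8\right)} \left(3054 - \left(-6 - - \frac{2208}{5} + \frac{43}{5} \cdot 8\right)\right)}{251764} = \frac{3054 - \left(-6 + \frac{2208}{5} + \frac{344}{5}\right)}{-3686179 + 1207 \left(-6 + \frac{2208}{5} + \frac{344}{5}\right)} \frac{1}{251764} = \frac{3054 - \frac{2522}{5}}{-3686179 + 1207 \cdot \frac{2522}{5}} \cdot \frac{1}{251764} = \frac{3054 - \frac{2522}{5}}{-3686179 + \frac{3044054}{5}} \cdot \frac{1}{251764} = \frac{1}{- \frac{15386841}{5}} \cdot \frac{12748}{5} \cdot \frac{1}{251764} = \left(- \frac{5}{15386841}\right) \frac{12748}{5} \cdot \frac{1}{251764} = \left(- \frac{12748}{15386841}\right) \frac{1}{251764} = - \frac{3187}{968463159381}$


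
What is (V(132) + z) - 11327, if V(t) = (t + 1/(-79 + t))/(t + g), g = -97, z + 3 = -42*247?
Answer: -40253923/1855 ≈ -21700.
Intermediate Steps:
z = -10377 (z = -3 - 42*247 = -3 - 10374 = -10377)
V(t) = (t + 1/(-79 + t))/(-97 + t) (V(t) = (t + 1/(-79 + t))/(t - 97) = (t + 1/(-79 + t))/(-97 + t))
(V(132) + z) - 11327 = ((1 + 132² - 79*132)/(7663 + 132² - 176*132) - 10377) - 11327 = ((1 + 17424 - 10428)/(7663 + 17424 - 23232) - 10377) - 11327 = (6997/1855 - 10377) - 11327 = -19242338/1855 - 11327 = -40253923/1855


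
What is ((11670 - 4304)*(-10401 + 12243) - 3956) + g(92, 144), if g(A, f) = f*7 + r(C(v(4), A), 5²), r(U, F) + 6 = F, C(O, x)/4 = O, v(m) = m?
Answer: 13565243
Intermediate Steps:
C(O, x) = 4*O
r(U, F) = -6 + F
g(A, f) = 19 + 7*f (g(A, f) = f*7 + (-6 + 5²) = 7*f + (-6 + 25) = 7*f + 19 = 19 + 7*f)
((11670 - 4304)*(-10401 + 12243) - 3956) + g(92, 144) = ((11670 - 4304)*(-10401 + 12243) - 3956) + (19 + 7*144) = (7366*1842 - 3956) + (19 + 1008) = (13568172 - 3956) + 1027 = 13564216 + 1027 = 13565243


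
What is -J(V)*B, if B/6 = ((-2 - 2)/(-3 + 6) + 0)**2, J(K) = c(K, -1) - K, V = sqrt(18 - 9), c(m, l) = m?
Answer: 0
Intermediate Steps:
V = 3 (V = sqrt(9) = 3)
J(K) = 0 (J(K) = K - K = 0)
B = 32/3 (B = 6*((-2 - 2)/(-3 + 6) + 0)**2 = 6*(-4/3 + 0)**2 = 6*(-4/3)**2 = 6*(16/9) = 32/3 ≈ 10.667)
-J(V)*B = -0*32/3 = -1*0 = 0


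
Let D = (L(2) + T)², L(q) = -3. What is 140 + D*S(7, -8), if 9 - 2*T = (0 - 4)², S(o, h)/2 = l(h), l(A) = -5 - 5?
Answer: -705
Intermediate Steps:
l(A) = -10
S(o, h) = -20 (S(o, h) = 2*(-10) = -20)
T = -7/2 (T = 9/2 - (0 - 4)²/2 = 9/2 - ½*(-4)² = 9/2 - ½*16 = 9/2 - 8 = -7/2 ≈ -3.5000)
D = 169/4 (D = (-3 - 7/2)² = (-13/2)² = 169/4 ≈ 42.250)
140 + D*S(7, -8) = 140 + (169/4)*(-20) = 140 - 845 = -705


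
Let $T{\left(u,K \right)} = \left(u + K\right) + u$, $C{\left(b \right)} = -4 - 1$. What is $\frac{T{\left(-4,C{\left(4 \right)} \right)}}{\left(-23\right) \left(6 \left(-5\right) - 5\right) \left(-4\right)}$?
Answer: $\frac{13}{3220} \approx 0.0040373$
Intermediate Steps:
$C{\left(b \right)} = -5$
$T{\left(u,K \right)} = K + 2 u$ ($T{\left(u,K \right)} = \left(K + u\right) + u = K + 2 u$)
$\frac{T{\left(-4,C{\left(4 \right)} \right)}}{\left(-23\right) \left(6 \left(-5\right) - 5\right) \left(-4\right)} = \frac{-5 + 2 \left(-4\right)}{\left(-23\right) \left(6 \left(-5\right) - 5\right) \left(-4\right)} = \frac{-5 - 8}{\left(-23\right) \left(-30 - 5\right) \left(-4\right)} = - \frac{13}{\left(-23\right) \left(\left(-35\right) \left(-4\right)\right)} = - \frac{13}{\left(-23\right) 140} = - \frac{13}{-3220} = \left(-13\right) \left(- \frac{1}{3220}\right) = \frac{13}{3220}$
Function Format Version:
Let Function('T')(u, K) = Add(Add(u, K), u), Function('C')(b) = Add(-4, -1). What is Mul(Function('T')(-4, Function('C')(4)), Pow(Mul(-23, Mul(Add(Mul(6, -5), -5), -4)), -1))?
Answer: Rational(13, 3220) ≈ 0.0040373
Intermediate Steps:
Function('C')(b) = -5
Function('T')(u, K) = Add(K, Mul(2, u)) (Function('T')(u, K) = Add(Add(K, u), u) = Add(K, Mul(2, u)))
Mul(Function('T')(-4, Function('C')(4)), Pow(Mul(-23, Mul(Add(Mul(6, -5), -5), -4)), -1)) = Mul(Add(-5, Mul(2, -4)), Pow(Mul(-23, Mul(Add(Mul(6, -5), -5), -4)), -1)) = Mul(Add(-5, -8), Pow(Mul(-23, Mul(Add(-30, -5), -4)), -1)) = Mul(-13, Pow(Mul(-23, Mul(-35, -4)), -1)) = Mul(-13, Pow(Mul(-23, 140), -1)) = Mul(-13, Pow(-3220, -1)) = Mul(-13, Rational(-1, 3220)) = Rational(13, 3220)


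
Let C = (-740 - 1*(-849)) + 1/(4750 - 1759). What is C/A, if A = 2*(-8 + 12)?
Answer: 81505/5982 ≈ 13.625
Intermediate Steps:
C = 326020/2991 (C = (-740 + 849) + 1/2991 = 109 + 1/2991 = 326020/2991 ≈ 109.00)
A = 8 (A = 2*4 = 8)
C/A = (326020/2991)/8 = (326020/2991)*(⅛) = 81505/5982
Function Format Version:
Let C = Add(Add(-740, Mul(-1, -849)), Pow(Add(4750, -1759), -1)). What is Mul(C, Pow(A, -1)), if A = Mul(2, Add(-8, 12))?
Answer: Rational(81505, 5982) ≈ 13.625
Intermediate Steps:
C = Rational(326020, 2991) (C = Add(Add(-740, 849), Pow(2991, -1)) = Add(109, Rational(1, 2991)) = Rational(326020, 2991) ≈ 109.00)
A = 8 (A = Mul(2, 4) = 8)
Mul(C, Pow(A, -1)) = Mul(Rational(326020, 2991), Pow(8, -1)) = Mul(Rational(326020, 2991), Rational(1, 8)) = Rational(81505, 5982)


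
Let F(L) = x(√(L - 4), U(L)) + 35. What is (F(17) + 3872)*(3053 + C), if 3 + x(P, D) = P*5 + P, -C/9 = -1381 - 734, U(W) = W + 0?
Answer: 86231552 + 132528*√13 ≈ 8.6709e+7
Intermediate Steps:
U(W) = W
C = 19035 (C = -9*(-1381 - 734) = -9*(-2115) = 19035)
x(P, D) = -3 + 6*P (x(P, D) = -3 + (P*5 + P) = -3 + (5*P + P) = -3 + 6*P)
F(L) = 32 + 6*√(-4 + L) (F(L) = (-3 + 6*√(L - 4)) + 35 = (-3 + 6*√(-4 + L)) + 35 = 32 + 6*√(-4 + L))
(F(17) + 3872)*(3053 + C) = ((32 + 6*√(-4 + 17)) + 3872)*(3053 + 19035) = ((32 + 6*√13) + 3872)*22088 = (3904 + 6*√13)*22088 = 86231552 + 132528*√13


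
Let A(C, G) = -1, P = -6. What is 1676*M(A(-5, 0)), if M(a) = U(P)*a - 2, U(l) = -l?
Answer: -13408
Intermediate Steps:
M(a) = -2 + 6*a (M(a) = (-1*(-6))*a - 2 = 6*a - 2 = -2 + 6*a)
1676*M(A(-5, 0)) = 1676*(-2 + 6*(-1)) = 1676*(-2 - 6) = 1676*(-8) = -13408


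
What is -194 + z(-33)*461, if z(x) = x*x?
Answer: 501835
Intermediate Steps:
z(x) = x**2
-194 + z(-33)*461 = -194 + (-33)**2*461 = -194 + 1089*461 = -194 + 502029 = 501835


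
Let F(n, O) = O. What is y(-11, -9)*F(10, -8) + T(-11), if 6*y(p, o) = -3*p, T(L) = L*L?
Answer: 77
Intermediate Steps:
T(L) = L²
y(p, o) = -p/2 (y(p, o) = (-3*p)/6 = -p/2)
y(-11, -9)*F(10, -8) + T(-11) = -½*(-11)*(-8) + (-11)² = (11/2)*(-8) + 121 = -44 + 121 = 77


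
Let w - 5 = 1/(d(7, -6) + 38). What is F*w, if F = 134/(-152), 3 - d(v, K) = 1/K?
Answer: -83147/18772 ≈ -4.4293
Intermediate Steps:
d(v, K) = 3 - 1/K
F = -67/76 (F = 134*(-1/152) = -67/76 ≈ -0.88158)
w = 1241/247 (w = 5 + 1/((3 - 1/(-6)) + 38) = 5 + 1/((3 - 1*(-⅙)) + 38) = 5 + 1/((3 + ⅙) + 38) = 5 + 1/(19/6 + 38) = 5 + 1/(247/6) = 5 + 6/247 = 1241/247 ≈ 5.0243)
F*w = -67/76*1241/247 = -83147/18772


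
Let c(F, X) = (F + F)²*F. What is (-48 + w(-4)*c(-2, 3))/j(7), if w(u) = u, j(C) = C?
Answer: 80/7 ≈ 11.429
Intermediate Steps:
c(F, X) = 4*F³ (c(F, X) = (2*F)²*F = (4*F²)*F = 4*F³)
(-48 + w(-4)*c(-2, 3))/j(7) = (-48 - 16*(-2)³)/7 = (-48 - 16*(-8))/7 = (-48 - 4*(-32))/7 = (-48 + 128)/7 = (⅐)*80 = 80/7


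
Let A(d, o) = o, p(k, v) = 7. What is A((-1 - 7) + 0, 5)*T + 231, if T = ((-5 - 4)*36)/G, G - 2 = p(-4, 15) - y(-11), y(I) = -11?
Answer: 150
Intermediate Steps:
G = 20 (G = 2 + (7 - 1*(-11)) = 2 + (7 + 11) = 2 + 18 = 20)
T = -81/5 (T = ((-5 - 4)*36)/20 = -9*36*(1/20) = -324*1/20 = -81/5 ≈ -16.200)
A((-1 - 7) + 0, 5)*T + 231 = 5*(-81/5) + 231 = -81 + 231 = 150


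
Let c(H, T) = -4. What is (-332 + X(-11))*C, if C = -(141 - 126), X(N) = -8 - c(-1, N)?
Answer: 5040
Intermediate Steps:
X(N) = -4 (X(N) = -8 - 1*(-4) = -8 + 4 = -4)
C = -15 (C = -1*15 = -15)
(-332 + X(-11))*C = (-332 - 4)*(-15) = -336*(-15) = 5040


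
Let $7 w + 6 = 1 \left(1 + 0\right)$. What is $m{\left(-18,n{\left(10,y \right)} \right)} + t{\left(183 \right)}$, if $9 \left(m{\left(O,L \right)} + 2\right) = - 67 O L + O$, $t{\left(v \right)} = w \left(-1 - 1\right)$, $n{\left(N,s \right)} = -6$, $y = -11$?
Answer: $- \frac{5646}{7} \approx -806.57$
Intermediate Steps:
$w = - \frac{5}{7}$ ($w = - \frac{6}{7} + \frac{1 \left(1 + 0\right)}{7} = - \frac{6}{7} + \frac{1 \cdot 1}{7} = - \frac{6}{7} + \frac{1}{7} \cdot 1 = - \frac{6}{7} + \frac{1}{7} = - \frac{5}{7} \approx -0.71429$)
$t{\left(v \right)} = \frac{10}{7}$ ($t{\left(v \right)} = - \frac{5 \left(-1 - 1\right)}{7} = \left(- \frac{5}{7}\right) \left(-2\right) = \frac{10}{7}$)
$m{\left(O,L \right)} = -2 + \frac{O}{9} - \frac{67 L O}{9}$ ($m{\left(O,L \right)} = -2 + \frac{- 67 O L + O}{9} = -2 + \frac{- 67 L O + O}{9} = -2 + \frac{O - 67 L O}{9} = -2 - \left(- \frac{O}{9} + \frac{67 L O}{9}\right) = -2 + \frac{O}{9} - \frac{67 L O}{9}$)
$m{\left(-18,n{\left(10,y \right)} \right)} + t{\left(183 \right)} = \left(-2 + \frac{1}{9} \left(-18\right) - \left(- \frac{134}{3}\right) \left(-18\right)\right) + \frac{10}{7} = \left(-2 - 2 - 804\right) + \frac{10}{7} = -808 + \frac{10}{7} = - \frac{5646}{7}$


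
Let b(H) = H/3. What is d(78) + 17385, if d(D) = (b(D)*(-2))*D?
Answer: 13329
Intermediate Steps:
b(H) = H/3 (b(H) = H*(⅓) = H/3)
d(D) = -2*D²/3 (d(D) = ((D/3)*(-2))*D = (-2*D/3)*D = -2*D²/3)
d(78) + 17385 = -⅔*78² + 17385 = -⅔*6084 + 17385 = -4056 + 17385 = 13329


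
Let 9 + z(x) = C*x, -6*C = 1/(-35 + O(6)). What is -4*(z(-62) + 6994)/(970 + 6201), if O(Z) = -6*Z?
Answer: -5951096/1527423 ≈ -3.8962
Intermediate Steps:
C = 1/426 (C = -1/(6*(-35 - 6*6)) = -1/(6*(-35 - 36)) = -⅙/(-71) = -⅙*(-1/71) = 1/426 ≈ 0.0023474)
z(x) = -9 + x/426
-4*(z(-62) + 6994)/(970 + 6201) = -4*((-9 + (1/426)*(-62)) + 6994)/(970 + 6201) = -4*((-9 - 31/213) + 6994)/7171 = -4*(-1948/213 + 6994)/7171 = -5951096/(213*7171) = -4*1487774/1527423 = -5951096/1527423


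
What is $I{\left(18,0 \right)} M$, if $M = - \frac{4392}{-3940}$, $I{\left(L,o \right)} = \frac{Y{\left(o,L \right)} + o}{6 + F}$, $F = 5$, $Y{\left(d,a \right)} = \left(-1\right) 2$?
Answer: $- \frac{2196}{10835} \approx -0.20268$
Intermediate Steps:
$Y{\left(d,a \right)} = -2$
$I{\left(L,o \right)} = - \frac{2}{11} + \frac{o}{11}$ ($I{\left(L,o \right)} = \frac{-2 + o}{6 + 5} = \frac{-2 + o}{11} = \left(-2 + o\right) \frac{1}{11} = - \frac{2}{11} + \frac{o}{11}$)
$M = \frac{1098}{985}$ ($M = \left(-4392\right) \left(- \frac{1}{3940}\right) = \frac{1098}{985} \approx 1.1147$)
$I{\left(18,0 \right)} M = \left(- \frac{2}{11} + \frac{1}{11} \cdot 0\right) \frac{1098}{985} = \left(- \frac{2}{11} + 0\right) \frac{1098}{985} = \left(- \frac{2}{11}\right) \frac{1098}{985} = - \frac{2196}{10835}$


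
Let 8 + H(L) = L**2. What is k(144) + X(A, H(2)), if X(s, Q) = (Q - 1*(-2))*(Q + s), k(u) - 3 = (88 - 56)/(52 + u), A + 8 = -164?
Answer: 17403/49 ≈ 355.16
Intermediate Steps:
A = -172 (A = -8 - 164 = -172)
k(u) = 3 + 32/(52 + u) (k(u) = 3 + (88 - 56)/(52 + u) = 3 + 32/(52 + u))
H(L) = -8 + L**2
X(s, Q) = (2 + Q)*(Q + s) (X(s, Q) = (Q + 2)*(Q + s) = (2 + Q)*(Q + s))
k(144) + X(A, H(2)) = (188 + 3*144)/(52 + 144) + ((-8 + 2**2)**2 + 2*(-8 + 2**2) + 2*(-172) + (-8 + 2**2)*(-172)) = (188 + 432)/196 + ((-8 + 4)**2 + 2*(-8 + 4) - 344 + (-8 + 4)*(-172)) = (1/196)*620 + ((-4)**2 + 2*(-4) - 344 - 4*(-172)) = 155/49 + (16 - 8 - 344 + 688) = 155/49 + 352 = 17403/49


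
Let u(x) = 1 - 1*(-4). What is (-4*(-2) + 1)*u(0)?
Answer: 45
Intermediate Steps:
u(x) = 5 (u(x) = 1 + 4 = 5)
(-4*(-2) + 1)*u(0) = (-4*(-2) + 1)*5 = (8 + 1)*5 = 9*5 = 45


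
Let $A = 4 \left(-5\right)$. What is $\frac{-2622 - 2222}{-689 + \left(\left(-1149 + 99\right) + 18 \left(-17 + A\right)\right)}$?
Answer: $\frac{4844}{2405} \approx 2.0141$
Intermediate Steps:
$A = -20$
$\frac{-2622 - 2222}{-689 + \left(\left(-1149 + 99\right) + 18 \left(-17 + A\right)\right)} = \frac{-2622 - 2222}{-689 + \left(\left(-1149 + 99\right) + 18 \left(-17 - 20\right)\right)} = - \frac{4844}{-689 + \left(-1050 + 18 \left(-37\right)\right)} = - \frac{4844}{-689 - 1716} = - \frac{4844}{-2405} = \left(-4844\right) \left(- \frac{1}{2405}\right) = \frac{4844}{2405}$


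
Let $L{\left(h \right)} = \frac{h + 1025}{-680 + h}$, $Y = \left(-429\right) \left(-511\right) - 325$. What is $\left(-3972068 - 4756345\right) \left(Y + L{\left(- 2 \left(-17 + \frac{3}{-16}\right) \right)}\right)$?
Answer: $- \frac{1973632149324291}{1033} \approx -1.9106 \cdot 10^{12}$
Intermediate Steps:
$Y = 218894$ ($Y = 219219 - 325 = 218894$)
$L{\left(h \right)} = \frac{1025 + h}{-680 + h}$
$\left(-3972068 - 4756345\right) \left(Y + L{\left(- 2 \left(-17 + \frac{3}{-16}\right) \right)}\right) = \left(-3972068 - 4756345\right) \left(218894 + \frac{1025 - 2 \left(-17 + \frac{3}{-16}\right)}{-680 - 2 \left(-17 + \frac{3}{-16}\right)}\right) = - 8728413 \left(218894 + \frac{1025 - 2 \left(-17 + 3 \left(- \frac{1}{16}\right)\right)}{-680 - 2 \left(-17 + 3 \left(- \frac{1}{16}\right)\right)}\right) = - 8728413 \left(218894 + \frac{1025 - 2 \left(-17 - \frac{3}{16}\right)}{-680 - 2 \left(-17 - \frac{3}{16}\right)}\right) = - 8728413 \left(218894 + \frac{1025 - - \frac{275}{8}}{-680 - - \frac{275}{8}}\right) = - 8728413 \left(218894 + \frac{1025 + \frac{275}{8}}{-680 + \frac{275}{8}}\right) = - 8728413 \left(218894 + \frac{1}{- \frac{5165}{8}} \cdot \frac{8475}{8}\right) = - 8728413 \left(218894 - \frac{1695}{1033}\right) = \left(-8728413\right) \frac{226115807}{1033} = - \frac{1973632149324291}{1033}$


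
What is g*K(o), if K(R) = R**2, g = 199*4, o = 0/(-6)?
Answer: 0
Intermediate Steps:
o = 0 (o = 0*(-1/6) = 0)
g = 796
g*K(o) = 796*0**2 = 796*0 = 0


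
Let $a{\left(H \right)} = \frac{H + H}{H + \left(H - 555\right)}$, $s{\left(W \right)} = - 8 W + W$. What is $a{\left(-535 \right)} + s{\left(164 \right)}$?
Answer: $- \frac{372886}{325} \approx -1147.3$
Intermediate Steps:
$s{\left(W \right)} = - 7 W$
$a{\left(H \right)} = \frac{2 H}{-555 + 2 H}$ ($a{\left(H \right)} = \frac{2 H}{H + \left(-555 + H\right)} = \frac{2 H}{-555 + 2 H}$)
$a{\left(-535 \right)} + s{\left(164 \right)} = 2 \left(-535\right) \frac{1}{-555 + 2 \left(-535\right)} - 1148 = 2 \left(-535\right) \frac{1}{-555 - 1070} - 1148 = 2 \left(-535\right) \frac{1}{-1625} - 1148 = 2 \left(-535\right) \left(- \frac{1}{1625}\right) - 1148 = \frac{214}{325} - 1148 = - \frac{372886}{325}$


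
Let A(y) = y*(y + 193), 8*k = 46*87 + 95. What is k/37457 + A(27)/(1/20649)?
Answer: 36754324663457/299656 ≈ 1.2266e+8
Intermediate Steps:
k = 4097/8 (k = (46*87 + 95)/8 = (4002 + 95)/8 = (⅛)*4097 = 4097/8 ≈ 512.13)
A(y) = y*(193 + y)
k/37457 + A(27)/(1/20649) = (4097/8)/37457 + (27*(193 + 27))/(1/20649) = (4097/8)*(1/37457) + (27*220)/(1/20649) = 4097/299656 + 5940*20649 = 4097/299656 + 122655060 = 36754324663457/299656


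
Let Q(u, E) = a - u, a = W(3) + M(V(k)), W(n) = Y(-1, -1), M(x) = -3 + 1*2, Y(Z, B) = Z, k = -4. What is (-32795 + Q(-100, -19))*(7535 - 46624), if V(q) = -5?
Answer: 1278093033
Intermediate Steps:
M(x) = -1 (M(x) = -3 + 2 = -1)
W(n) = -1
a = -2 (a = -1 - 1 = -2)
Q(u, E) = -2 - u
(-32795 + Q(-100, -19))*(7535 - 46624) = (-32795 + (-2 - 1*(-100)))*(7535 - 46624) = (-32795 + (-2 + 100))*(-39089) = (-32795 + 98)*(-39089) = -32697*(-39089) = 1278093033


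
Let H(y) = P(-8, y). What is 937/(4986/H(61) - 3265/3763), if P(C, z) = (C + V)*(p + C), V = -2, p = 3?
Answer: 88148275/9299534 ≈ 9.4788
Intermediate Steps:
P(C, z) = (-2 + C)*(3 + C) (P(C, z) = (C - 2)*(3 + C) = (-2 + C)*(3 + C))
H(y) = 50 (H(y) = -6 - 8 + (-8)² = -6 - 8 + 64 = 50)
937/(4986/H(61) - 3265/3763) = 937/(4986/50 - 3265/3763) = 937/(4986*(1/50) - 3265*1/3763) = 937/(2493/25 - 3265/3763) = 937/(9299534/94075) = 937*(94075/9299534) = 88148275/9299534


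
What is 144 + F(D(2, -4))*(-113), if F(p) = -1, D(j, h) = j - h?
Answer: 257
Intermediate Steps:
144 + F(D(2, -4))*(-113) = 144 - 1*(-113) = 144 + 113 = 257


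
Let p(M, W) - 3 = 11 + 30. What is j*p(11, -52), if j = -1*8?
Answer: -352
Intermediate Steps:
p(M, W) = 44 (p(M, W) = 3 + (11 + 30) = 3 + 41 = 44)
j = -8
j*p(11, -52) = -8*44 = -352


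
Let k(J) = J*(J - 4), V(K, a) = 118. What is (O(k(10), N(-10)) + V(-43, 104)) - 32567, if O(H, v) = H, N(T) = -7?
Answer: -32389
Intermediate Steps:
k(J) = J*(-4 + J)
(O(k(10), N(-10)) + V(-43, 104)) - 32567 = (10*(-4 + 10) + 118) - 32567 = (10*6 + 118) - 32567 = (60 + 118) - 32567 = 178 - 32567 = -32389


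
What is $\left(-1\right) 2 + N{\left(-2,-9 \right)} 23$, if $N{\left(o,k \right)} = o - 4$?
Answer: $-140$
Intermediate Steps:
$N{\left(o,k \right)} = -4 + o$
$\left(-1\right) 2 + N{\left(-2,-9 \right)} 23 = \left(-1\right) 2 + \left(-4 - 2\right) 23 = -2 - 138 = -140$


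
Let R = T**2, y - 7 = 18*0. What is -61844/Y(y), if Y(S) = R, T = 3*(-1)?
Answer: -61844/9 ≈ -6871.6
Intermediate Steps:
T = -3
y = 7 (y = 7 + 18*0 = 7 + 0 = 7)
R = 9 (R = (-3)**2 = 9)
Y(S) = 9
-61844/Y(y) = -61844/9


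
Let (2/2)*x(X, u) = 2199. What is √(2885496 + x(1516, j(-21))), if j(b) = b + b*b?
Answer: 3*√320855 ≈ 1699.3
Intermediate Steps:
j(b) = b + b²
x(X, u) = 2199
√(2885496 + x(1516, j(-21))) = √(2885496 + 2199) = √2887695 = 3*√320855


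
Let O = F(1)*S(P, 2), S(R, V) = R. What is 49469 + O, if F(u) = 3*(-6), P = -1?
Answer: 49487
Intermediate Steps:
F(u) = -18
O = 18 (O = -18*(-1) = 18)
49469 + O = 49469 + 18 = 49487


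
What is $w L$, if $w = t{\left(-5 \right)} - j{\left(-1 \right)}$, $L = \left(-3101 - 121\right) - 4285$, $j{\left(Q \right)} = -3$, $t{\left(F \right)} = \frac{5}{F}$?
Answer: $-15014$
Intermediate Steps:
$L = -7507$ ($L = -3222 - 4285 = -7507$)
$w = 2$ ($w = \frac{5}{-5} - -3 = 5 \left(- \frac{1}{5}\right) + 3 = -1 + 3 = 2$)
$w L = 2 \left(-7507\right) = -15014$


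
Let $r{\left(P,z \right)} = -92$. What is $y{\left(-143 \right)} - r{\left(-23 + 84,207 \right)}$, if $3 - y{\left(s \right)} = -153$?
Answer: $248$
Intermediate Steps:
$y{\left(s \right)} = 156$ ($y{\left(s \right)} = 3 - -153 = 3 + 153 = 156$)
$y{\left(-143 \right)} - r{\left(-23 + 84,207 \right)} = 156 - -92 = 156 + 92 = 248$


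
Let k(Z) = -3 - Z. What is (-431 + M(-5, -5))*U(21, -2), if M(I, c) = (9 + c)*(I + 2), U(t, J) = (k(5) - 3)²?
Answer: -53603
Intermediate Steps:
U(t, J) = 121 (U(t, J) = ((-3 - 1*5) - 3)² = ((-3 - 5) - 3)² = (-8 - 3)² = (-11)² = 121)
M(I, c) = (2 + I)*(9 + c) (M(I, c) = (9 + c)*(2 + I) = (2 + I)*(9 + c))
(-431 + M(-5, -5))*U(21, -2) = (-431 + (18 + 2*(-5) + 9*(-5) - 5*(-5)))*121 = (-431 + (18 - 10 - 45 + 25))*121 = (-431 - 12)*121 = -443*121 = -53603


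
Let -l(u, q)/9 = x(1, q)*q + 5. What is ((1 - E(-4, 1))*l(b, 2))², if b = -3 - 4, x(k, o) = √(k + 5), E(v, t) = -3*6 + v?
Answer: 2099601 + 856980*√6 ≈ 4.1988e+6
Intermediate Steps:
E(v, t) = -18 + v
x(k, o) = √(5 + k)
b = -7
l(u, q) = -45 - 9*q*√6 (l(u, q) = -9*(√(5 + 1)*q + 5) = -9*(√6*q + 5) = -9*(q*√6 + 5) = -9*(5 + q*√6) = -45 - 9*q*√6)
((1 - E(-4, 1))*l(b, 2))² = ((1 - (-18 - 4))*(-45 - 9*2*√6))² = ((1 - 1*(-22))*(-45 - 18*√6))² = ((1 + 22)*(-45 - 18*√6))² = (23*(-45 - 18*√6))² = (-1035 - 414*√6)²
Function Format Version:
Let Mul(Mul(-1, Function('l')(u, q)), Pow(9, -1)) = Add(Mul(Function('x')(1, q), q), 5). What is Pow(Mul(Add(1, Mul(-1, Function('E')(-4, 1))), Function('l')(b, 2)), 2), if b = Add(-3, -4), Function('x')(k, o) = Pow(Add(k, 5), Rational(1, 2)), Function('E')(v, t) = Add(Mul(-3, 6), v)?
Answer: Add(2099601, Mul(856980, Pow(6, Rational(1, 2)))) ≈ 4.1988e+6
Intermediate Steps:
Function('E')(v, t) = Add(-18, v)
Function('x')(k, o) = Pow(Add(5, k), Rational(1, 2))
b = -7
Function('l')(u, q) = Add(-45, Mul(-9, q, Pow(6, Rational(1, 2)))) (Function('l')(u, q) = Mul(-9, Add(Mul(Pow(Add(5, 1), Rational(1, 2)), q), 5)) = Mul(-9, Add(Mul(Pow(6, Rational(1, 2)), q), 5)) = Mul(-9, Add(Mul(q, Pow(6, Rational(1, 2))), 5)) = Mul(-9, Add(5, Mul(q, Pow(6, Rational(1, 2))))) = Add(-45, Mul(-9, q, Pow(6, Rational(1, 2)))))
Pow(Mul(Add(1, Mul(-1, Function('E')(-4, 1))), Function('l')(b, 2)), 2) = Pow(Mul(Add(1, Mul(-1, Add(-18, -4))), Add(-45, Mul(-9, 2, Pow(6, Rational(1, 2))))), 2) = Pow(Mul(Add(1, Mul(-1, -22)), Add(-45, Mul(-18, Pow(6, Rational(1, 2))))), 2) = Pow(Mul(Add(1, 22), Add(-45, Mul(-18, Pow(6, Rational(1, 2))))), 2) = Pow(Mul(23, Add(-45, Mul(-18, Pow(6, Rational(1, 2))))), 2) = Pow(Add(-1035, Mul(-414, Pow(6, Rational(1, 2)))), 2)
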